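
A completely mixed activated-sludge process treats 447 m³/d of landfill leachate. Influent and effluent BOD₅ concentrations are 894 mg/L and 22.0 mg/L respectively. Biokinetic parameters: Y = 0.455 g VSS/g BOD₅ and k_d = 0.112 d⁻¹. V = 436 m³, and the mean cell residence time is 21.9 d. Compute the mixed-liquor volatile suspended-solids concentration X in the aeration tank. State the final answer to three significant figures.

X ≈ 2580 mg/L

Solving the biomass balance for X: X = Y Q (S₀−S) θ_c / [V (1+k_d θ_c)] = 0.455 × 447 × (894 − 22.0) × 21.9 / [436 × (1 + 0.112 × 21.9)] = 2580 mg/L.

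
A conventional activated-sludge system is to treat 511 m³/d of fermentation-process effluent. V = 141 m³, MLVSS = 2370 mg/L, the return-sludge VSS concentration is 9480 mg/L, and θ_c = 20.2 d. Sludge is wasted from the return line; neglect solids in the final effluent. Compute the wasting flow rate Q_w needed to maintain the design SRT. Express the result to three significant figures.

Wasting from the return line (neglecting effluent solids): Q_w = V·X / (θ_c·X_r) = 141.0 × 2370 / (20.2 × 9480) = 1.745 m³/d.

Q_w ≈ 1.75 m³/d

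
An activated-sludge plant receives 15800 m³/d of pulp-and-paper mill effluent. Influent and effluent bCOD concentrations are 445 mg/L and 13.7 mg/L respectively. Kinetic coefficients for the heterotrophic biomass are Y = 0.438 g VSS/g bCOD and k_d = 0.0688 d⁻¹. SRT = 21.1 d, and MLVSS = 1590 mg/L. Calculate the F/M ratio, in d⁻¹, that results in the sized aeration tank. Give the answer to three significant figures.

Steady-state biomass mass balance: V·X·(1 + k_d·θ_c) = Y·Q·(S₀ − S)·θ_c, so V = 0.438 × 15800 × (445 − 13.7) × 21.1 / [1590 × (1 + 0.0688 × 21.1)] = 6.3×10^7 / 3898 = 16156 m³.
F/M = applied load / biomass = Q·S₀/(V·X) = 15800 × 445 / (16156 × 1590) = 0.2737 d⁻¹.

F/M ≈ 0.274 d⁻¹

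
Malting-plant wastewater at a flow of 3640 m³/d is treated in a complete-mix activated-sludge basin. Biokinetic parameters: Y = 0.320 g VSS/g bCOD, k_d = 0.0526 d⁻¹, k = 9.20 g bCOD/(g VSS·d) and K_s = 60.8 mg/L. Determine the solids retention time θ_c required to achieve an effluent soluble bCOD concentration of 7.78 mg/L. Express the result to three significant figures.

Specific growth rate at S = 7.78 mg/L: μ = YkS/(K_s+S) = 0.320·9.20·7.78/(60.8+7.78) = 0.3340 d⁻¹.
θ_c = 1/(μ − k_d) = 1/(0.3340 − 0.0526) = 1/0.2814 = 3.554 d.

θ_c ≈ 3.55 d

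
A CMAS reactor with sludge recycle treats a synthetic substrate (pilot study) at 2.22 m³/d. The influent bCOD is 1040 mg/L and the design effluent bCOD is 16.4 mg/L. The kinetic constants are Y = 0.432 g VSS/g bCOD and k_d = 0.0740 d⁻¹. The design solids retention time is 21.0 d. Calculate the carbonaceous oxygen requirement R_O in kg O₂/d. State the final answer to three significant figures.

R_O ≈ 1.73 kg O₂/d

Observed yield with endogenous decay: Y_obs = Y / (1 + k_d·θ_c) = 0.432 / (1 + 0.0740 × 21.0) = 0.432 / 2.554 = 0.1691 g VSS/g bCOD.
Q·(S₀ − S) = 2.22 × (1040 − 16.4) × 10⁻³ = 2.272 kg/d removed.
Net sludge production P_X = 0.1691 × 2.272 = 0.3844 kg VSS/d.
R_O = Q·ΔS − 1.42 P_X = 2.272 − 0.5458 = 1.727 kg O₂/d.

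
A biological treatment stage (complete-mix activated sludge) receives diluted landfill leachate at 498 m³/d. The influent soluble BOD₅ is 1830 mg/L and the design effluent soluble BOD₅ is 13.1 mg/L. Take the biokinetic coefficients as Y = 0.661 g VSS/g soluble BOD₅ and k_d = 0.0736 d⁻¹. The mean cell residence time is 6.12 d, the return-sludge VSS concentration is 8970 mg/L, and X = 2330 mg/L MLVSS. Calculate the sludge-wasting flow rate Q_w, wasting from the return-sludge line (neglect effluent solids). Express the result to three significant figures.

Q_w ≈ 46.0 m³/d

From the SRT design equation V = Y Q (S₀−S) θ_c / [X (1 + k_d θ_c)] = 0.661 × 498 × (1830 − 13.1) × 6.12 / [2330 × (1 + 0.0736 × 6.12)] = 3.66×10^6 / 3380 = 1083 m³.
θ_c = V·X/(Q_w·X_r) when wasting from the recycle, so Q_w = V·X/(θ_c·X_r) = 1083 × 2330 / (6.12 × 8970) = 45.97 m³/d.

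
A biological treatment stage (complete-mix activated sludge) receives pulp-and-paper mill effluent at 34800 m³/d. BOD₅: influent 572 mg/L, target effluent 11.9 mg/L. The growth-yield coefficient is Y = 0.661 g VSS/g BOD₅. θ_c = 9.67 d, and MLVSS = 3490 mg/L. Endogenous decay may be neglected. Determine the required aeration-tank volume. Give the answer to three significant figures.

V ≈ 35700 m³

With k_d = 0 the design equation reduces to V = Y Q (S₀−S) θ_c / X = 0.661 × 34800 × (572 − 11.9) × 9.67 / 3490 = 35698 m³.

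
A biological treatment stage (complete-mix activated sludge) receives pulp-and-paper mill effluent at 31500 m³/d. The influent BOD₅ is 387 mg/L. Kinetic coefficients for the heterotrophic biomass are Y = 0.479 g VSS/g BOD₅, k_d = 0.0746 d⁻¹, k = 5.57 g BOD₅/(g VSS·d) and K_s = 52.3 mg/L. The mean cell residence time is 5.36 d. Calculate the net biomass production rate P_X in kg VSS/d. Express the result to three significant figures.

P_X ≈ 4110 kg VSS/d

For a completely mixed reactor with recycle the Lawrence–McCarty relation gives S = K_s·(1 + k_d·θ_c) / [θ_c·(Y·k − k_d) − 1] = 52.3 × (1 + 0.0746 × 5.36) / [5.36 × (0.479 × 5.57 − 0.0746) − 1] = 73.21 / 12.90 = 5.675 mg/L.
Observed yield with endogenous decay: Y_obs = Y / (1 + k_d·θ_c) = 0.479 / (1 + 0.0746 × 5.36) = 0.479 / 1.400 = 0.3422 g VSS/g BOD₅.
Substrate removed = Q·(S₀ − S) = 31500 m³/d × (387 − 5.68) g/m³ = 1.2×10^7 g/d = 12012 kg/d.
Net biomass production P_X = Y_obs × Q·(S₀ − S) = 0.3422 × 12012 = 4110 kg VSS/d.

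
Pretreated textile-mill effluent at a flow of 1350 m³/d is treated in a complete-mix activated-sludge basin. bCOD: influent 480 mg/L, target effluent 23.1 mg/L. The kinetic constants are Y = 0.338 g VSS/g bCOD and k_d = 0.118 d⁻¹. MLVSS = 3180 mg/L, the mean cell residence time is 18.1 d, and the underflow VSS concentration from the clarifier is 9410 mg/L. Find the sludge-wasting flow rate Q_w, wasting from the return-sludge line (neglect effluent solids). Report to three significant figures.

From the SRT design equation V = Y Q (S₀−S) θ_c / [X (1 + k_d θ_c)] = 0.338 × 1350 × (480 − 23.1) × 18.1 / [3180 × (1 + 0.118 × 18.1)] = 3.77×10^6 / 9972 = 378.4 m³.
Wasting from the return line (neglecting effluent solids): Q_w = V·X / (θ_c·X_r) = 378.4 × 3180 / (18.1 × 9410) = 7.065 m³/d.

Q_w ≈ 7.07 m³/d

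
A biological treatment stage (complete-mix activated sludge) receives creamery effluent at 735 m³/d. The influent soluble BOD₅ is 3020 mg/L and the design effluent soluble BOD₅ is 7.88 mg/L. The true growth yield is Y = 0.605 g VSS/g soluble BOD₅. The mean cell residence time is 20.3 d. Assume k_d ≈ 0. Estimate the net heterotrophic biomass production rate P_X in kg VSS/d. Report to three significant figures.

With endogenous decay neglected, the observed yield equals the true yield: Y_obs = Y = 0.605 g VSS/g soluble BOD₅.
Q·(S₀ − S) = 735 × (3020 − 7.88) × 10⁻³ = 2214 kg/d removed.
Net biomass production P_X = Y_obs × Q·(S₀ − S) = 0.6050 × 2214 = 1339 kg VSS/d.

P_X ≈ 1340 kg VSS/d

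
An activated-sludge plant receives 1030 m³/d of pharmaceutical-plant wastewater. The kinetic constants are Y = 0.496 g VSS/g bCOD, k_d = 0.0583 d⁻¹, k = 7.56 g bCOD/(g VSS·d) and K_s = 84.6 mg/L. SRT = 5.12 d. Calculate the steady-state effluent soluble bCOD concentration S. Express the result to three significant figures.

S ≈ 6.14 mg/L

For a completely mixed reactor with recycle the Lawrence–McCarty relation gives S = K_s·(1 + k_d·θ_c) / [θ_c·(Y·k − k_d) − 1] = 84.6 × (1 + 0.0583 × 5.12) / [5.12 × (0.496 × 7.56 − 0.0583) − 1] = 109.9 / 17.90 = 6.137 mg/L.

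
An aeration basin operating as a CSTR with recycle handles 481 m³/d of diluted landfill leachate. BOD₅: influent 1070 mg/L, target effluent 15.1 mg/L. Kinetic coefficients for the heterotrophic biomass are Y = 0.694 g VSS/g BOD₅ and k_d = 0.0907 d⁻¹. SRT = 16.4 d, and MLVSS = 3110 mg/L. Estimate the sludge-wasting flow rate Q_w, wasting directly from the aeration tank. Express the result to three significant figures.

Steady-state biomass mass balance: V·X·(1 + k_d·θ_c) = Y·Q·(S₀ − S)·θ_c, so V = 0.694 × 481 × (1070 − 15.1) × 16.4 / [3110 × (1 + 0.0907 × 16.4)] = 5.78×10^6 / 7736 = 746.5 m³.
Wasting from the aeration tank: Q_w = V / θ_c = 746.5 / 16.4 = 45.52 m³/d.

Q_w ≈ 45.5 m³/d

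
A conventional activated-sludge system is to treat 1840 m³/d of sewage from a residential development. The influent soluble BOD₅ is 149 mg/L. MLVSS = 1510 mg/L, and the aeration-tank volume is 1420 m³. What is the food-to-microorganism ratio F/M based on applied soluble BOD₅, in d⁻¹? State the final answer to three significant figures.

F/M ≈ 0.128 d⁻¹

F/M = applied load / biomass = Q·S₀/(V·X) = 1840 × 149 / (1420 × 1510) = 0.1279 d⁻¹.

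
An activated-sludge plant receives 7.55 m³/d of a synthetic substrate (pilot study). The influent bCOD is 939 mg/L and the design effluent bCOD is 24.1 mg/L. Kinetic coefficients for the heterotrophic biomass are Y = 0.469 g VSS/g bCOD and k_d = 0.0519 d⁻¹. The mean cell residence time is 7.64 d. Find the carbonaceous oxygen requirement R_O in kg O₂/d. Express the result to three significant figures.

Y_obs = Y / (1 + k_d θ_c) = 0.469 / (1 + 0.0519 × 7.64) = 0.469 / 1.397 = 0.3358.
ΔS = 939 − 24.1 = 914.9 mg/L, so the substrate removal rate is 7.55 × 914.9/1000 = 6.907 kg bCOD/d.
P_X = Y_obs·Q·(S₀ − S) = 0.3358 × 6.907 = 2.320 kg VSS/d.
R_O = Q·ΔS − 1.42 P_X = 6.907 − 3.294 = 3.613 kg O₂/d.

R_O ≈ 3.61 kg O₂/d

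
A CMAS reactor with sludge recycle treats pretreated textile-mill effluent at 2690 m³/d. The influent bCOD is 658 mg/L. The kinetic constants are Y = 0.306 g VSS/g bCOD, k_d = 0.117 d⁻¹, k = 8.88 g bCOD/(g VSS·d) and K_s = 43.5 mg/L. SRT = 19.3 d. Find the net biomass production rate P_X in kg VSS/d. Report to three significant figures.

P_X ≈ 166 kg VSS/d

For a completely mixed reactor with recycle the Lawrence–McCarty relation gives S = K_s·(1 + k_d·θ_c) / [θ_c·(Y·k − k_d) − 1] = 43.5 × (1 + 0.117 × 19.3) / [19.3 × (0.306 × 8.88 − 0.117) − 1] = 141.7 / 49.19 = 2.881 mg/L.
Y_obs = Y / (1 + k_d θ_c) = 0.306 / (1 + 0.117 × 19.3) = 0.306 / 3.258 = 0.09392.
ΔS = 658 − 2.88 = 655.1 mg/L, so the substrate removal rate is 2690 × 655.1/1000 = 1762 kg bCOD/d.
P_X = Y_obs · Q(S₀ − S) = 0.09392 × 1762 = 165.5 kg VSS/d.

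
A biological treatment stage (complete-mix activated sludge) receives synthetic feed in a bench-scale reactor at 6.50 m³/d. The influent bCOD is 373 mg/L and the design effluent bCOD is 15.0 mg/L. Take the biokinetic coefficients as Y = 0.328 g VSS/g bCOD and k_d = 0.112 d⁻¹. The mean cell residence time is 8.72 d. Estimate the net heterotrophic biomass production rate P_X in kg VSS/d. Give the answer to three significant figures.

P_X ≈ 0.386 kg VSS/d

Correct the yield for decay: Y_obs = Y/(1 + k_d θ_c) = 0.328 / (1 + 0.112 × 8.72) = 0.328 / 1.977 = 0.1659.
Mass of bCOD removed per day: Q(S₀ − S) = 6.50 × 358.0 g/m³ = 2.327 kg/d.
Net biomass production P_X = Y_obs × Q·(S₀ − S) = 0.1659 × 2.327 = 0.3861 kg VSS/d.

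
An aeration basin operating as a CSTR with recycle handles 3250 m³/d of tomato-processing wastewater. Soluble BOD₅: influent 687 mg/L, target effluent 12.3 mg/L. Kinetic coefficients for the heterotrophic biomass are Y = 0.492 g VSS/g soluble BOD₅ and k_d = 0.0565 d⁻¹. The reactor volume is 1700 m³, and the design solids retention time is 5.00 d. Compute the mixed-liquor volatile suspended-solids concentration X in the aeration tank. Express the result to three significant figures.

From V·X·(1 + k_d·θ_c) = Y·Q·(S₀ − S)·θ_c: X = 0.492 × 3250 × (687 − 12.3) × 5.00 / [1700 × (1 + 0.0565 × 5.00)] = 2474 mg/L.

X ≈ 2470 mg/L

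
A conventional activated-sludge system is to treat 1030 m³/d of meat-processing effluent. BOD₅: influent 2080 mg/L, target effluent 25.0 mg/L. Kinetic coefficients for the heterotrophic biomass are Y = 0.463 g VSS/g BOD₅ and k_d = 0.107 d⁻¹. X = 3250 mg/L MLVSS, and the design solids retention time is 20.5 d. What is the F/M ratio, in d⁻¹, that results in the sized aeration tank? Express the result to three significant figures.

Rearranging the biomass balance for a CMAS with decay, V = Y·Q·ΔS·θ_c / [X·(1+k_d θ_c)] = 0.463 × 1030 × (2080 − 25.0) × 20.5 / [3250 × (1 + 0.107 × 20.5)] = 2.01×10^7 / 10379 = 1936 m³.
F/M = Q·S₀ / (V·X) = 1030 × 2080 / (1936 × 3250) = 0.3406 g BOD₅·(g VSS·d)⁻¹.

F/M ≈ 0.341 d⁻¹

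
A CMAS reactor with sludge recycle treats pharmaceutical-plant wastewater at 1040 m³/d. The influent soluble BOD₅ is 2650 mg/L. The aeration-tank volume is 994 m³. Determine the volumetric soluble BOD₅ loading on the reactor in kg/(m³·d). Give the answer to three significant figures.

Applied soluble BOD₅ load per unit volume = Q·S₀/V = (1040 × 2650/1000)/994.0 = 2.773 kg soluble BOD₅·m⁻³·d⁻¹.

L_v ≈ 2.77 kg soluble BOD₅/(m³·d)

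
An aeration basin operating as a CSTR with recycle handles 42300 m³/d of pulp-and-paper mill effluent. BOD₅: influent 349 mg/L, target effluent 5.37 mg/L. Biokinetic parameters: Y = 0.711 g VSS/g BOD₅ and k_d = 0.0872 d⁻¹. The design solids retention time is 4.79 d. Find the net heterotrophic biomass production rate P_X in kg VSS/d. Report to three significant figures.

Correct the yield for decay: Y_obs = Y/(1 + k_d θ_c) = 0.711 / (1 + 0.0872 × 4.79) = 0.711 / 1.418 = 0.5015.
ΔS = 349 − 5.37 = 343.6 mg/L, so the substrate removal rate is 42300 × 343.6/1000 = 14536 kg BOD₅/d.
Net biomass production P_X = Y_obs × Q·(S₀ − S) = 0.5015 × 14536 = 7290 kg VSS/d.

P_X ≈ 7290 kg VSS/d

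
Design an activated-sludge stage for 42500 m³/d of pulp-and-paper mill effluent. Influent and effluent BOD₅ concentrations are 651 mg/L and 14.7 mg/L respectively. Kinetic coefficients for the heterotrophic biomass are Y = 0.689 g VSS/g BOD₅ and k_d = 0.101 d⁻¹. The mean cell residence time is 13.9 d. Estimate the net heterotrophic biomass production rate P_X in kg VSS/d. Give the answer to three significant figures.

P_X ≈ 7750 kg VSS/d

The observed yield is Y_obs = Y/(1 + k_d·θ_c) = 0.689 / (1 + 0.101 × 13.9) = 0.689 / 2.404 = 0.2866 g VSS per g BOD₅ removed.
Mass of BOD₅ removed per day: Q(S₀ − S) = 42500 × 636.3 g/m³ = 27043 kg/d.
Biomass produced: P_X = Y_obs·Q·ΔS = 0.2866 × 27043 ≈ 7751 kg VSS/d.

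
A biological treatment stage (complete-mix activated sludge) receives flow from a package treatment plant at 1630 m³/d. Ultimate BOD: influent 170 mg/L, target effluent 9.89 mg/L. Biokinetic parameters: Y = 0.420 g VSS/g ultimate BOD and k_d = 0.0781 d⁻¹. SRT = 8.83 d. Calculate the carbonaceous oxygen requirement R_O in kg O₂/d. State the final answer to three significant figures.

The observed yield is Y_obs = Y/(1 + k_d·θ_c) = 0.420 / (1 + 0.0781 × 8.83) = 0.420 / 1.690 = 0.2486 g VSS per g ultimate BOD removed.
ΔS = 170 − 9.89 = 160.1 mg/L, so the substrate removal rate is 1630 × 160.1/1000 = 261.0 kg ultimate BOD/d.
P_X = Y_obs·Q·(S₀ − S) = 0.2486 × 261.0 = 64.87 kg VSS/d.
Carbonaceous O₂ demand = substrate oxidised − cell-mass equivalent = 261.0 − 1.42 × 64.87 = 168.9 kg O₂/d.

R_O ≈ 169 kg O₂/d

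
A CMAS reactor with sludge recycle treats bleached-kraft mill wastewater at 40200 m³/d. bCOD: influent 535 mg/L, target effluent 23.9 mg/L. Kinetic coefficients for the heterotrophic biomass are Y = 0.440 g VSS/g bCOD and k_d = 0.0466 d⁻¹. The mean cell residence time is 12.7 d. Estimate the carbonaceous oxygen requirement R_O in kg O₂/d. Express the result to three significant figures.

Correct the yield for decay: Y_obs = Y/(1 + k_d θ_c) = 0.440 / (1 + 0.0466 × 12.7) = 0.440 / 1.592 = 0.2764.
Mass of bCOD removed per day: Q(S₀ − S) = 40200 × 511.1 g/m³ = 20546 kg/d.
Biomass synthesised: P_X = Y_obs × 20546 = 5679 kg VSS/d.
R_O = Q·(S₀ − S) − 1.42·P_X = 20546 − 1.42 × 5679 = 12482 kg O₂/d.

R_O ≈ 12500 kg O₂/d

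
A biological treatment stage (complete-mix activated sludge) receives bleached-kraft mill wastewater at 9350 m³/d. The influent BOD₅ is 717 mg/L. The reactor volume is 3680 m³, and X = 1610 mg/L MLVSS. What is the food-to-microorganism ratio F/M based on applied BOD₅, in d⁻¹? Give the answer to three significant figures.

F/M = Q·S₀ / (V·X) = 9350 × 717 / (3680 × 1610) = 1.132 g BOD₅·(g VSS·d)⁻¹.

F/M ≈ 1.13 d⁻¹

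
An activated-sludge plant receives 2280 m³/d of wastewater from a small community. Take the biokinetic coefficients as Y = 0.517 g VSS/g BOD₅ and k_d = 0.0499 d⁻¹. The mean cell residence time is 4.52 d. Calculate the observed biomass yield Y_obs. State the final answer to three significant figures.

Y_obs ≈ 0.422 g VSS/g BOD₅

Observed yield with endogenous decay: Y_obs = Y / (1 + k_d·θ_c) = 0.517 / (1 + 0.0499 × 4.52) = 0.517 / 1.226 = 0.4219 g VSS/g BOD₅.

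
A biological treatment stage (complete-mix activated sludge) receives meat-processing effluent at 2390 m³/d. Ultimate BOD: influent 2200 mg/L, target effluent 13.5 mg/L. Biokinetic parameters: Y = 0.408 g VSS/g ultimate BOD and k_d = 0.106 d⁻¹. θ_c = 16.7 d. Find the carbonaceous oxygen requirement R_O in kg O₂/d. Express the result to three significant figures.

The observed yield is Y_obs = Y/(1 + k_d·θ_c) = 0.408 / (1 + 0.106 × 16.7) = 0.408 / 2.770 = 0.1473 g VSS per g ultimate BOD removed.
Q·(S₀ − S) = 2390 × (2200 − 13.5) × 10⁻³ = 5226 kg/d removed.
P_X = Y_obs·Q·(S₀ − S) = 0.1473 × 5226 = 769.7 kg VSS/d.
R_O = Q·ΔS − 1.42 P_X = 5226 − 1093 = 4133 kg O₂/d.

R_O ≈ 4130 kg O₂/d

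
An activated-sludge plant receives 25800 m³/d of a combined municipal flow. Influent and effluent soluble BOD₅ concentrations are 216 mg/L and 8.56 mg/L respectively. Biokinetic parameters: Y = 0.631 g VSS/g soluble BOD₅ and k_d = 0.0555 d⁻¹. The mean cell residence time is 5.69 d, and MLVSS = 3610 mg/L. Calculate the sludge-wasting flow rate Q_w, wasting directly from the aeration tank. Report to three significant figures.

Q_w ≈ 711 m³/d

Steady-state biomass mass balance: V·X·(1 + k_d·θ_c) = Y·Q·(S₀ − S)·θ_c, so V = 0.631 × 25800 × (216 − 8.56) × 5.69 / [3610 × (1 + 0.0555 × 5.69)] = 1.92×10^7 / 4750 = 4045 m³.
For wasting at MLVSS concentration, Q_w = V/θ_c = 4045/5.69 = 711.0 m³/d.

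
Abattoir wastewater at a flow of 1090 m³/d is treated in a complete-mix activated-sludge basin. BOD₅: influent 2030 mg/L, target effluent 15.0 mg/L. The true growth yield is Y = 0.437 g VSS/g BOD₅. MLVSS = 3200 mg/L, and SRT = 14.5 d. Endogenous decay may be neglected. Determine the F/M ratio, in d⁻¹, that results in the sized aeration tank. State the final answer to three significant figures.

F/M ≈ 0.159 d⁻¹

Biomass mass balance (decay neglected): V·X = Y·Q·(S₀ − S)·θ_c, so V = 0.437 × 1090 × (2030 − 15.0) × 14.5 / 3200 = 4349 m³.
F/M = applied load / biomass = Q·S₀/(V·X) = 1090 × 2030 / (4349 × 3200) = 0.1590 d⁻¹.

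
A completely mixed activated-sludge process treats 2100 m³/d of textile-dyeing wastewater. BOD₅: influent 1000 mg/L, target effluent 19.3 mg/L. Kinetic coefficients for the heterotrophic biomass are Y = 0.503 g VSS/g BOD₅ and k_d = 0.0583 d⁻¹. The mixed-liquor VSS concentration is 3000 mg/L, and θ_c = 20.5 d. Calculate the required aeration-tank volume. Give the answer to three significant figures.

V ≈ 3220 m³

Steady-state biomass mass balance: V·X·(1 + k_d·θ_c) = Y·Q·(S₀ − S)·θ_c, so V = 0.503 × 2100 × (1000 − 19.3) × 20.5 / [3000 × (1 + 0.0583 × 20.5)] = 2.12×10^7 / 6585 = 3225 m³.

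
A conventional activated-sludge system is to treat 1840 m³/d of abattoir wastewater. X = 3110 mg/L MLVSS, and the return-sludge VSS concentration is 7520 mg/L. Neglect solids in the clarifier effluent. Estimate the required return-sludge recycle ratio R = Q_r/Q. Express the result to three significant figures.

R ≈ 0.705

R = Q_r/Q = X/(X_r − X) = 3110 / (7520 − 3110) = 0.7052.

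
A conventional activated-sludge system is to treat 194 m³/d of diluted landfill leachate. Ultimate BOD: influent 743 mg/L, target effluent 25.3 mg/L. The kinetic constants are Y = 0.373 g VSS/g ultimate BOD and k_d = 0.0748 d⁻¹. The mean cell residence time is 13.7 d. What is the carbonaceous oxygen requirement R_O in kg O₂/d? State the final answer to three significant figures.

Correct the yield for decay: Y_obs = Y/(1 + k_d θ_c) = 0.373 / (1 + 0.0748 × 13.7) = 0.373 / 2.025 = 0.1842.
Q·(S₀ − S) = 194 × (743 − 25.3) × 10⁻³ = 139.2 kg/d removed.
Biomass synthesised: P_X = Y_obs × 139.2 = 25.65 kg VSS/d.
R_O = Q·(S₀ − S) − 1.42·P_X = 139.2 − 1.42 × 25.65 = 102.8 kg O₂/d.

R_O ≈ 103 kg O₂/d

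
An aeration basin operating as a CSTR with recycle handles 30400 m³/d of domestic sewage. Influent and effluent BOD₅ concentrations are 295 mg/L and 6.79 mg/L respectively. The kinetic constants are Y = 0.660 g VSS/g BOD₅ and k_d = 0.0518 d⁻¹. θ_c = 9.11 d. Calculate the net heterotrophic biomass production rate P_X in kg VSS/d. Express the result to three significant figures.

P_X ≈ 3930 kg VSS/d

Observed yield with endogenous decay: Y_obs = Y / (1 + k_d·θ_c) = 0.660 / (1 + 0.0518 × 9.11) = 0.660 / 1.472 = 0.4484 g VSS/g BOD₅.
Q·(S₀ − S) = 30400 × (295 − 6.79) × 10⁻³ = 8762 kg/d removed.
P_X = Y_obs · Q(S₀ − S) = 0.4484 × 8762 = 3929 kg VSS/d.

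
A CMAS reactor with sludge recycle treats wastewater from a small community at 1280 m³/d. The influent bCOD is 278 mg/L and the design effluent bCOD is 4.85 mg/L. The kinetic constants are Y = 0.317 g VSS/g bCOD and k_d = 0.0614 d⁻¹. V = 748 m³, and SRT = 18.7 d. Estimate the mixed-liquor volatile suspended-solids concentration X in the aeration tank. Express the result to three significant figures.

X ≈ 1290 mg/L

X = Y·Q·ΔS·θ_c / [V·(1 + k_d θ_c)] = 0.317 × 1280 × (278 − 4.85) × 18.7 / [748 × (1 + 0.0614 × 18.7)] = 1290 mg/L.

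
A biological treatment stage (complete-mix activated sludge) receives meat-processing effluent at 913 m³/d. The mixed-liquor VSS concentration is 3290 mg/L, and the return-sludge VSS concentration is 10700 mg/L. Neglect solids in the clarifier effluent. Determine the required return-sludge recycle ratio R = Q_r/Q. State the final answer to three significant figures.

Solids balance on the clarifier gives (1+R)X = R·X_r, so R = X/(X_r − X) = 3290 / (10700 − 3290) = 0.4440.

R ≈ 0.444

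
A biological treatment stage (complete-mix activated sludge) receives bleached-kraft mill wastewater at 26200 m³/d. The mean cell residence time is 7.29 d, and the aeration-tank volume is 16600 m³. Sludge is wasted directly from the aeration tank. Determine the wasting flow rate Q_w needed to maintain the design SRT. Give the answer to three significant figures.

Q_w ≈ 2280 m³/d

For wasting at MLVSS concentration, Q_w = V/θ_c = 16600/7.29 = 2277 m³/d.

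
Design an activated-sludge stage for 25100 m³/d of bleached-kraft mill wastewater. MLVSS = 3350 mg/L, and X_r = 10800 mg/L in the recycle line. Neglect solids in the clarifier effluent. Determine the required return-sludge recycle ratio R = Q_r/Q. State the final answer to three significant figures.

R ≈ 0.450

R = Q_r/Q = X/(X_r − X) = 3350 / (10800 − 3350) = 0.4497.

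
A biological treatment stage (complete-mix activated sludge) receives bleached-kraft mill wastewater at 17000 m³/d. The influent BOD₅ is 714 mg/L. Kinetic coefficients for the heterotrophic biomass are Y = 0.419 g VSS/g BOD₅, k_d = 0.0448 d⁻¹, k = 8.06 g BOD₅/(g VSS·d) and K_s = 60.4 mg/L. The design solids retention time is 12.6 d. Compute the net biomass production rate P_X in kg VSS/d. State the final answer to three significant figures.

P_X ≈ 3240 kg VSS/d

Effluent substrate depends only on kinetics and SRT: S = K_s(1 + k_d θ_c) / [θ_c(Yk − k_d) − 1] = 60.4 × (1 + 0.0448 × 12.6) / [12.6 × (0.419 × 8.06 − 0.0448) − 1] = 94.49 / 40.99 = 2.305 mg/L.
Y_obs = Y / (1 + k_d θ_c) = 0.419 / (1 + 0.0448 × 12.6) = 0.419 / 1.564 = 0.2678.
ΔS = 714 − 2.31 = 711.7 mg/L, so the substrate removal rate is 17000 × 711.7/1000 = 12099 kg BOD₅/d.
So the net sludge growth is P_X = 0.2678 × 12099 = 3240 kg VSS/d.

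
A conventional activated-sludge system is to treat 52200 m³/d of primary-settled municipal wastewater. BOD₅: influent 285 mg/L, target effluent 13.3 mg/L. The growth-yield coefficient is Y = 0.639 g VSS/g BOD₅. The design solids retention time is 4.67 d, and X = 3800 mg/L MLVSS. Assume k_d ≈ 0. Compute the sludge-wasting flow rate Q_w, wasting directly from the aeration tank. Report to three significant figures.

Q_w ≈ 2380 m³/d

V·X = Y·Q·ΔS·θ_c gives V = 0.639 × 52200 × (285 − 13.3) × 4.67 / 3800 = 11138 m³.
For wasting at MLVSS concentration, Q_w = V/θ_c = 11138/4.67 = 2385 m³/d.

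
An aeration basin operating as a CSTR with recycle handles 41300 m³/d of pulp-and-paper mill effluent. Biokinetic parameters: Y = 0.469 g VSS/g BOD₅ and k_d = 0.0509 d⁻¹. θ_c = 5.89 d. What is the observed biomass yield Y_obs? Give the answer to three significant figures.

Y_obs ≈ 0.361 g VSS/g BOD₅

Observed yield with endogenous decay: Y_obs = Y / (1 + k_d·θ_c) = 0.469 / (1 + 0.0509 × 5.89) = 0.469 / 1.300 = 0.3608 g VSS/g BOD₅.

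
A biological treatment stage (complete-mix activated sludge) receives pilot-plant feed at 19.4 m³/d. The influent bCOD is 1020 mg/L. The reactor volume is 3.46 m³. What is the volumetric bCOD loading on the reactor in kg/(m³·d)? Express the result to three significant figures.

Volumetric loading L_v = Q·S₀ / V = 19.4 × 1020 g/m³ / 3.460 m³ = 5719 g/(m³·d) = 5.719 kg bCOD/(m³·d).

L_v ≈ 5.72 kg bCOD/(m³·d)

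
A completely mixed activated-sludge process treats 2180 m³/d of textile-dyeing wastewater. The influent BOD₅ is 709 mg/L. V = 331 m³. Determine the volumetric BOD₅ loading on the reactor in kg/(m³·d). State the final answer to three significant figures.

Volumetric loading L_v = Q·S₀ / V = 2180 × 709 g/m³ / 331.0 m³ = 4670 g/(m³·d) = 4.670 kg BOD₅/(m³·d).

L_v ≈ 4.67 kg BOD₅/(m³·d)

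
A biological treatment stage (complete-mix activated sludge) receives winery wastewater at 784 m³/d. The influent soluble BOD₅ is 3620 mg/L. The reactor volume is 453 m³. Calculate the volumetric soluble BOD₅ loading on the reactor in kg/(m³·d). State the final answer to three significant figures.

L_v ≈ 6.27 kg soluble BOD₅/(m³·d)

Volumetric loading L_v = Q·S₀ / V = 784 × 3620 g/m³ / 453.0 m³ = 6265 g/(m³·d) = 6.265 kg soluble BOD₅/(m³·d).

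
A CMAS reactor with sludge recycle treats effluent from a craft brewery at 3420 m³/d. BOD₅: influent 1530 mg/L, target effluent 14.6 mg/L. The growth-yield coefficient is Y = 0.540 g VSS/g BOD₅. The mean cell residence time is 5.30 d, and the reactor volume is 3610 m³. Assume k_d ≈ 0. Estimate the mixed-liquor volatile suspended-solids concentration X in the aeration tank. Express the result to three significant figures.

Without decay, X = Y Q (S₀−S) θ_c / V = 0.540 × 3420 × (1530 − 14.6) × 5.30 / 3610 = 4109 mg/L.

X ≈ 4110 mg/L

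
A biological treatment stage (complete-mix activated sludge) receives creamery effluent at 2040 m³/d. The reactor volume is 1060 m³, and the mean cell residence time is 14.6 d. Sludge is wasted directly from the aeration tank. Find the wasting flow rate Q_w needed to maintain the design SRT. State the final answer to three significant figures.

Wasting from the aeration tank: Q_w = V / θ_c = 1060 / 14.6 = 72.60 m³/d.

Q_w ≈ 72.6 m³/d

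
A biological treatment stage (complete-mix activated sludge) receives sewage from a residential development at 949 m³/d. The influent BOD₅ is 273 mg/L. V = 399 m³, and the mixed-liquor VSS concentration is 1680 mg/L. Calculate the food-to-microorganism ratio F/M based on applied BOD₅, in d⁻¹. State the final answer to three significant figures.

F/M ≈ 0.386 d⁻¹

F/M = applied load / biomass = Q·S₀/(V·X) = 949 × 273 / (399.0 × 1680) = 0.3865 d⁻¹.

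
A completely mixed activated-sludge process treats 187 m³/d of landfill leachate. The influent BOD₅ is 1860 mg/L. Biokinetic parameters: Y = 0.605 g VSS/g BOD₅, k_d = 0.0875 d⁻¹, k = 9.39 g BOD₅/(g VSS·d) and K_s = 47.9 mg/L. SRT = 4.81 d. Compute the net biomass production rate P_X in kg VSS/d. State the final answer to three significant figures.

Effluent substrate depends only on kinetics and SRT: S = K_s(1 + k_d θ_c) / [θ_c(Yk − k_d) − 1] = 47.9 × (1 + 0.0875 × 4.81) / [4.81 × (0.605 × 9.39 − 0.0875) − 1] = 68.06 / 25.90 = 2.627 mg/L.
Y_obs = Y / (1 + k_d θ_c) = 0.605 / (1 + 0.0875 × 4.81) = 0.605 / 1.421 = 0.4258.
Substrate removed = Q·(S₀ − S) = 187 m³/d × (1860 − 2.63) g/m³ = 3.47×10^5 g/d = 347.3 kg/d.
Biomass produced: P_X = Y_obs·Q·ΔS = 0.4258 × 347.3 ≈ 147.9 kg VSS/d.

P_X ≈ 148 kg VSS/d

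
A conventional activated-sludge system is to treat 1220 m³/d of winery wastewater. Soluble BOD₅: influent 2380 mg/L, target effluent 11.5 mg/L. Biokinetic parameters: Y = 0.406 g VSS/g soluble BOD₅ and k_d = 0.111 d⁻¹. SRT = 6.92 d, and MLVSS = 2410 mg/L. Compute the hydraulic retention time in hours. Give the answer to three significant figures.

Rearranging the biomass balance for a CMAS with decay, V = Y·Q·ΔS·θ_c / [X·(1+k_d θ_c)] = 0.406 × 1220 × (2380 − 11.5) × 6.92 / [2410 × (1 + 0.111 × 6.92)] = 8.12×10^6 / 4261 = 1905 m³.
τ = V/Q = 1905/1220 = 1.562 d, or 37.48 h.

τ ≈ 37.5 h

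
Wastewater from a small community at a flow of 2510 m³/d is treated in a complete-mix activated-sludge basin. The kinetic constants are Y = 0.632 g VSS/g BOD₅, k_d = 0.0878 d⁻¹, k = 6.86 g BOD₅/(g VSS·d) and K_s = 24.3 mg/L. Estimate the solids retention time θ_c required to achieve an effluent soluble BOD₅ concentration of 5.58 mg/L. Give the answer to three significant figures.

θ_c ≈ 1.39 d

From 1/θ_c = Y·k·S/(K_s + S) − k_d: Y·k·S/(K_s+S) = 0.632 × 6.86 × 5.58 / (24.3 + 5.58) = 0.8096 d⁻¹.
θ_c = 1/(μ − k_d) = 1/(0.8096 − 0.0878) = 1/0.7218 = 1.385 d.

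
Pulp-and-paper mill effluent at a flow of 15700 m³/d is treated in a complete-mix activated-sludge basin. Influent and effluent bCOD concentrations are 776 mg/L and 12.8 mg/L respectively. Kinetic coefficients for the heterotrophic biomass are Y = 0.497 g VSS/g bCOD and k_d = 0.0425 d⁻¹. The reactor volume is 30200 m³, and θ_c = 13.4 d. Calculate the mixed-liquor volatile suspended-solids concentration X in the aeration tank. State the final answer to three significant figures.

X ≈ 1680 mg/L

X = Y·Q·ΔS·θ_c / [V·(1 + k_d θ_c)] = 0.497 × 15700 × (776 − 12.8) × 13.4 / [30200 × (1 + 0.0425 × 13.4)] = 1684 mg/L.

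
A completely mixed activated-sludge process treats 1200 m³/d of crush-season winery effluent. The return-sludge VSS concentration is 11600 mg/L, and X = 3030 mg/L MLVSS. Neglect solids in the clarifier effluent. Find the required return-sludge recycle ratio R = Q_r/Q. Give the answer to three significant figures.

R ≈ 0.354

R = Q_r/Q = X/(X_r − X) = 3030 / (11600 − 3030) = 0.3536.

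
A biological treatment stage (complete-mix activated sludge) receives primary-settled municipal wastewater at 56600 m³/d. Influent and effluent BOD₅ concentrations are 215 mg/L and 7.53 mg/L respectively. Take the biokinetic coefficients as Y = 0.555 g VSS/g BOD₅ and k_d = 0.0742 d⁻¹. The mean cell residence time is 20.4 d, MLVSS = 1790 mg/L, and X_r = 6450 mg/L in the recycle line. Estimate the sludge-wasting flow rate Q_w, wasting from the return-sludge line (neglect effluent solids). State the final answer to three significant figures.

Q_w ≈ 402 m³/d

From the SRT design equation V = Y Q (S₀−S) θ_c / [X (1 + k_d θ_c)] = 0.555 × 56600 × (215 − 7.53) × 20.4 / [1790 × (1 + 0.0742 × 20.4)] = 1.33×10^8 / 4499 = 29548 m³.
Q_w = (V·X)/(θ_c X_r) = 29548 × 1790 / (20.4 × 6450) = 402.0 m³/d.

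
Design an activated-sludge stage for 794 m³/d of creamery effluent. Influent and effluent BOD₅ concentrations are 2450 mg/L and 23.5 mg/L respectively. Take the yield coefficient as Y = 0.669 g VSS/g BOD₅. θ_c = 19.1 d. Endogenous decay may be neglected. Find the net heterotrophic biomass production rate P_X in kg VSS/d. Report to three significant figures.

P_X ≈ 1290 kg VSS/d

With endogenous decay neglected, the observed yield equals the true yield: Y_obs = Y = 0.669 g VSS/g BOD₅.
Mass of BOD₅ removed per day: Q(S₀ − S) = 794 × 2426 g/m³ = 1927 kg/d.
So the net sludge growth is P_X = 0.6690 × 1927 = 1289 kg VSS/d.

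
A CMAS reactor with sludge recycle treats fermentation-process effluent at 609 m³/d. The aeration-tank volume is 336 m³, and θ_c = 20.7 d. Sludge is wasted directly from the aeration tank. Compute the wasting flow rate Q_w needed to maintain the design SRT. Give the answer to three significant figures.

Q_w ≈ 16.2 m³/d

For wasting at MLVSS concentration, Q_w = V/θ_c = 336.0/20.7 = 16.23 m³/d.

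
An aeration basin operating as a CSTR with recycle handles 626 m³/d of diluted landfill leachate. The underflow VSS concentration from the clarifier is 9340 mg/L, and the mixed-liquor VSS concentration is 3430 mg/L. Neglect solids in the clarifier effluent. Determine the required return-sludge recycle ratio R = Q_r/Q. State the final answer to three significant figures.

Solids balance on the clarifier gives (1+R)X = R·X_r, so R = X/(X_r − X) = 3430 / (9340 − 3430) = 0.5804.

R ≈ 0.580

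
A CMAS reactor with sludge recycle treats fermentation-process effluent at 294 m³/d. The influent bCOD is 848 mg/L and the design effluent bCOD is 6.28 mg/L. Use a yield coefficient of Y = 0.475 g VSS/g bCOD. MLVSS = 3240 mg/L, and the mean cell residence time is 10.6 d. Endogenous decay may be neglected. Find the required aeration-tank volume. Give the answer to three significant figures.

V ≈ 385 m³

V·X = Y·Q·ΔS·θ_c gives V = 0.475 × 294 × (848 − 6.28) × 10.6 / 3240 = 384.6 m³.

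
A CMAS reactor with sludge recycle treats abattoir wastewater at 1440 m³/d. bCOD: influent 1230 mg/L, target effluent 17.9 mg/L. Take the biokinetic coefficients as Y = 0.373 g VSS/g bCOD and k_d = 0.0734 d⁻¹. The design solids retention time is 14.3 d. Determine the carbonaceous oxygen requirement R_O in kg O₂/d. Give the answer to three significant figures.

The observed yield is Y_obs = Y/(1 + k_d·θ_c) = 0.373 / (1 + 0.0734 × 14.3) = 0.373 / 2.050 = 0.1820 g VSS per g bCOD removed.
Substrate removed = Q·(S₀ − S) = 1440 m³/d × (1230 − 17.9) g/m³ = 1.75×10^6 g/d = 1745 kg/d.
Biomass synthesised: P_X = Y_obs × 1745 = 317.6 kg VSS/d.
R_O = Q·(S₀ − S) − 1.42·P_X = 1745 − 1.42 × 317.6 = 1294 kg O₂/d.

R_O ≈ 1290 kg O₂/d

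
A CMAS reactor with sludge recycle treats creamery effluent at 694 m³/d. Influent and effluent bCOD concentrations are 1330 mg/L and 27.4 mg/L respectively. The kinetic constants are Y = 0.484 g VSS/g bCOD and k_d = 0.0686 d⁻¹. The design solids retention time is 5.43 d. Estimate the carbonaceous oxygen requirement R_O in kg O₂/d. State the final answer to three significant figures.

Y_obs = Y / (1 + k_d θ_c) = 0.484 / (1 + 0.0686 × 5.43) = 0.484 / 1.372 = 0.3526.
Q·(S₀ − S) = 694 × (1330 − 27.4) × 10⁻³ = 904.0 kg/d removed.
P_X = Y_obs·Q·(S₀ − S) = 0.3526 × 904.0 = 318.8 kg VSS/d.
R_O = Q·(S₀ − S) − 1.42·P_X = 904.0 − 1.42 × 318.8 = 451.3 kg O₂/d.

R_O ≈ 451 kg O₂/d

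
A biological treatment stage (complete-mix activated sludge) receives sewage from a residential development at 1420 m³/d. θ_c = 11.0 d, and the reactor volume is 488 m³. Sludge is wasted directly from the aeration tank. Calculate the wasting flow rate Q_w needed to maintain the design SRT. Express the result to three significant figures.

Q_w ≈ 44.4 m³/d

Wasting from the aeration tank: Q_w = V / θ_c = 488.0 / 11.0 = 44.36 m³/d.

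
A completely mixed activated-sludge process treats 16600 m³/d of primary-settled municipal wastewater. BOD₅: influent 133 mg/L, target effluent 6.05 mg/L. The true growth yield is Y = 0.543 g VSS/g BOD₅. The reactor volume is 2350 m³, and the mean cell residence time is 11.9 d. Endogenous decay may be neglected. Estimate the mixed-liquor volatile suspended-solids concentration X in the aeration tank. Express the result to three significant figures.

X ≈ 5790 mg/L

X = Y·Q·ΔS·θ_c / V = 0.543 × 16600 × (133 − 6.05) × 11.9 / 2350 = 5795 mg/L.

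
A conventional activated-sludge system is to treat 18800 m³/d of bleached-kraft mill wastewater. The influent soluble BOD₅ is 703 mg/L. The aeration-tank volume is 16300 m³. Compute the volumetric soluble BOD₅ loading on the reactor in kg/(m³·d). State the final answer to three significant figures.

Applied soluble BOD₅ load per unit volume = Q·S₀/V = (18800 × 703/1000)/16300 = 0.8108 kg soluble BOD₅·m⁻³·d⁻¹.

L_v ≈ 0.811 kg soluble BOD₅/(m³·d)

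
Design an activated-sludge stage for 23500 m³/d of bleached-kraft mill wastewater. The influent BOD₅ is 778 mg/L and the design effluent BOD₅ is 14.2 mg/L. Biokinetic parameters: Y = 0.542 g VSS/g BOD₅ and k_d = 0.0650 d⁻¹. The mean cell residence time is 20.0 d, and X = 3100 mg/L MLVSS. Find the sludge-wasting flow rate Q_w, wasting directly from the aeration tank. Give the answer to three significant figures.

From the SRT design equation V = Y Q (S₀−S) θ_c / [X (1 + k_d θ_c)] = 0.542 × 23500 × (778 − 14.2) × 20.0 / [3100 × (1 + 0.0650 × 20.0)] = 1.95×10^8 / 7130 = 27289 m³.
For wasting at MLVSS concentration, Q_w = V/θ_c = 27289/20.0 = 1364 m³/d.

Q_w ≈ 1360 m³/d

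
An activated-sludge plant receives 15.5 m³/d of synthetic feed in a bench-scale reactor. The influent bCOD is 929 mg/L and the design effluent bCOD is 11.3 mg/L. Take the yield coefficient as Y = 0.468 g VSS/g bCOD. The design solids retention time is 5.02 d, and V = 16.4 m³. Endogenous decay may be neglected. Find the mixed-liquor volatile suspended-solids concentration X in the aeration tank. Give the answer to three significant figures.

X ≈ 2040 mg/L

From V·X = Y·Q·(S₀ − S)·θ_c (decay neglected): X = 0.468 × 15.5 × (929 − 11.3) × 5.02 / 16.4 = 2038 mg/L.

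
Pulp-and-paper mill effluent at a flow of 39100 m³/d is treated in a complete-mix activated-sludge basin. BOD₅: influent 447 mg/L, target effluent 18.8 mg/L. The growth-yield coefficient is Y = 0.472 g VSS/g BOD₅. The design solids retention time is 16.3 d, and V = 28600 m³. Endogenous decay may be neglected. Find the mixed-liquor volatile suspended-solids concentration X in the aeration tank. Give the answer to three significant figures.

Without decay, X = Y Q (S₀−S) θ_c / V = 0.472 × 39100 × (447 − 18.8) × 16.3 / 28600 = 4504 mg/L.

X ≈ 4500 mg/L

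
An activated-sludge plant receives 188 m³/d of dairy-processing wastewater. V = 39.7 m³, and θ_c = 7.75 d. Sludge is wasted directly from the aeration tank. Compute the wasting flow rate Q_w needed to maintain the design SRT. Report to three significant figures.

Q_w ≈ 5.12 m³/d

For wasting at MLVSS concentration, Q_w = V/θ_c = 39.70/7.75 = 5.123 m³/d.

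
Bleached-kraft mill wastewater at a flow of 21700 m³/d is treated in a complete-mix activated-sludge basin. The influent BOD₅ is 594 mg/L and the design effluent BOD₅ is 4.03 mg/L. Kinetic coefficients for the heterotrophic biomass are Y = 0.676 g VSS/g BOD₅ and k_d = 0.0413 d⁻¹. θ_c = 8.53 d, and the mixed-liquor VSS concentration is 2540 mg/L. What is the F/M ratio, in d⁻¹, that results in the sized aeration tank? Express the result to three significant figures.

F/M ≈ 0.236 d⁻¹

From the SRT design equation V = Y Q (S₀−S) θ_c / [X (1 + k_d θ_c)] = 0.676 × 21700 × (594 − 4.03) × 8.53 / [2540 × (1 + 0.0413 × 8.53)] = 7.38×10^7 / 3435 = 21492 m³.
F/M = Q·S₀ / (V·X) = 21700 × 594 / (21492 × 2540) = 0.2361 g BOD₅·(g VSS·d)⁻¹.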